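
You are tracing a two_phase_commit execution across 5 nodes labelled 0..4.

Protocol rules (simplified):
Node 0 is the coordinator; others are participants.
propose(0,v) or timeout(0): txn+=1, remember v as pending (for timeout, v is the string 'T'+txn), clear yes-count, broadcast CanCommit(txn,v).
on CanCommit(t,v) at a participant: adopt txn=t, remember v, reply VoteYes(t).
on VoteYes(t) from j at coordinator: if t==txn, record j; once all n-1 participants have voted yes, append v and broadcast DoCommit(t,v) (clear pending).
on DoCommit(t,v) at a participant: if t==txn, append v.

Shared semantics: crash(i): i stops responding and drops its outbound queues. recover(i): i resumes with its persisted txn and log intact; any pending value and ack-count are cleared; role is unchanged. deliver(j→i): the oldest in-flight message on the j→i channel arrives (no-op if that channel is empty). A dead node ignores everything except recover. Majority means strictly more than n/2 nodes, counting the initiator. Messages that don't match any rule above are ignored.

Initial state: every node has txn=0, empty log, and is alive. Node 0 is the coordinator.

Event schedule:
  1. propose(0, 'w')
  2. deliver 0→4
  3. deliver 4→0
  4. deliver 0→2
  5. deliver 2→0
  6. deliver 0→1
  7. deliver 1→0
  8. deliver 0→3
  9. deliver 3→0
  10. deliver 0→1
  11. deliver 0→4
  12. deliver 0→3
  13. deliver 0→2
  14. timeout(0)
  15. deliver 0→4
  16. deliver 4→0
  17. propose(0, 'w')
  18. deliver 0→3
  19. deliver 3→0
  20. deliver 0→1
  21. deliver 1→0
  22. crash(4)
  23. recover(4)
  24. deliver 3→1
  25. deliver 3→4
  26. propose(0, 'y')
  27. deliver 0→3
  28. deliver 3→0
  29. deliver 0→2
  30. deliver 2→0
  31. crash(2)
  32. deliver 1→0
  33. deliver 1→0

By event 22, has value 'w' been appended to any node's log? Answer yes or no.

e1 propose(0,'w'): 0[coor,t=1,-]
e2 deliver 0→4: 4[part,t=1,-]
e3 deliver 4→0: ·
e4 deliver 0→2: 2[part,t=1,-]
e5 deliver 2→0: ·
e6 deliver 0→1: 1[part,t=1,-]
e7 deliver 1→0: ·
e8 deliver 0→3: 3[part,t=1,-]
e9 deliver 3→0: 0[coor,t=1,w]
e10 deliver 0→1: 1[part,t=1,w]
e11 deliver 0→4: 4[part,t=1,w]
e12 deliver 0→3: 3[part,t=1,w]
e13 deliver 0→2: 2[part,t=1,w]
e14 timeout(0): 0[coor,t=2,w]
e15 deliver 0→4: 4[part,t=2,w]
e16 deliver 4→0: ·
e17 propose(0,'w'): 0[coor,t=3,w]
e18 deliver 0→3: 3[part,t=2,w]
e19 deliver 3→0: ·
e20 deliver 0→1: 1[part,t=2,w]
e21 deliver 1→0: ·
e22 crash(4): 4[✗part,t=2,w]

yes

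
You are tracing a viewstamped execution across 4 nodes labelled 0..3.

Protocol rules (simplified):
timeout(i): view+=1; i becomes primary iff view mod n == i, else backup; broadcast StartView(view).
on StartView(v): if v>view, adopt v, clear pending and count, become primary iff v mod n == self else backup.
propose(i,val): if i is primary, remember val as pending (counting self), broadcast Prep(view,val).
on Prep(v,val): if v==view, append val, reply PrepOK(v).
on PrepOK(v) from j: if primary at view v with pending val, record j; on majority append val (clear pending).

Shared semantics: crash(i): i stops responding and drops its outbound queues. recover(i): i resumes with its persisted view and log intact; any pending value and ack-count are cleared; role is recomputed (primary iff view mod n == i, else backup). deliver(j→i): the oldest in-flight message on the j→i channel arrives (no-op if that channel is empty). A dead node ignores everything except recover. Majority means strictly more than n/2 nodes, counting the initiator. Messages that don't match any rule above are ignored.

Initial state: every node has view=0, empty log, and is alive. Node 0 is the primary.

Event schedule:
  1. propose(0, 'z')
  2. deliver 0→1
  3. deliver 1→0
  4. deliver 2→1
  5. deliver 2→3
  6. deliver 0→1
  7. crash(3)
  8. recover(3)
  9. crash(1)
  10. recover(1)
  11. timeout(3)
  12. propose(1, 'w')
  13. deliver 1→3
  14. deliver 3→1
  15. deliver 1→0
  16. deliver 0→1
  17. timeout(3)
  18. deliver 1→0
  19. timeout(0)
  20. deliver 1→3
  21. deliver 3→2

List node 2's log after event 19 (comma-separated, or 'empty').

after 1 — propose(0,'z'): ·
after 2 — deliver 0→1: n1:back/v0/[z]
after 3 — deliver 1→0: ·
after 4 — deliver 2→1: ·
after 5 — deliver 2→3: ·
after 6 — deliver 0→1: ·
after 7 — crash(3): n3:✗back/v0/[-]
after 8 — recover(3): n3:back/v0/[-]
after 9 — crash(1): n1:✗back/v0/[z]
after 10 — recover(1): n1:back/v0/[z]
after 11 — timeout(3): n3:back/v1/[-]
after 12 — propose(1,'w'): ·
after 13 — deliver 1→3: ·
after 14 — deliver 3→1: n1:prim/v1/[z]
after 15 — deliver 1→0: ·
after 16 — deliver 0→1: ·
after 17 — timeout(3): n3:back/v2/[-]
after 18 — deliver 1→0: ·
after 19 — timeout(0): n0:back/v1/[-]

empty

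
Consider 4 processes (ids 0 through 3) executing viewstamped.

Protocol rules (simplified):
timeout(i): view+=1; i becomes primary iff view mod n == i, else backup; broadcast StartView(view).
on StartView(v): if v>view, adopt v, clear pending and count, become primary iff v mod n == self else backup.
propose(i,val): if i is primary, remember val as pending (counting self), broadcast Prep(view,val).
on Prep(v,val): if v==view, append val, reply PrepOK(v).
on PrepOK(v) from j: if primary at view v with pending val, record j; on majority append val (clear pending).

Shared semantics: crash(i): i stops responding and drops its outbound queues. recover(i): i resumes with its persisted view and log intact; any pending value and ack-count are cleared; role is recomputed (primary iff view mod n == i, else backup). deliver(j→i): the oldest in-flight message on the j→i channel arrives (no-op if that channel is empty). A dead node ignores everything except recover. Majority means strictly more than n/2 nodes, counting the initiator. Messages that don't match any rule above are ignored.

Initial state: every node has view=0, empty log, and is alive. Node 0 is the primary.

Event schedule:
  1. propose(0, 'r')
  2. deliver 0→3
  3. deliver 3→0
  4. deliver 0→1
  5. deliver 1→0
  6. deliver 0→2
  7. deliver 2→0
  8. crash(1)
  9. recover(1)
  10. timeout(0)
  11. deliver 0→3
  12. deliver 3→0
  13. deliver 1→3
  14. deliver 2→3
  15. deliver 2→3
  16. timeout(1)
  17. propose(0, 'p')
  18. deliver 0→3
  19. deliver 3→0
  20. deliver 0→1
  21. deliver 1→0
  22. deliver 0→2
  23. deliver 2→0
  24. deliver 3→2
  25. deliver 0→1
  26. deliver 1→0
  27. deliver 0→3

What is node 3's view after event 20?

1

after 1 — propose(0,'r'): ·
after 2 — deliver 0→3: n3:back/v0/[r]
after 3 — deliver 3→0: ·
after 4 — deliver 0→1: n1:back/v0/[r]
after 5 — deliver 1→0: n0:prim/v0/[r]
after 6 — deliver 0→2: n2:back/v0/[r]
after 7 — deliver 2→0: ·
after 8 — crash(1): n1:✗back/v0/[r]
after 9 — recover(1): n1:back/v0/[r]
after 10 — timeout(0): n0:back/v1/[r]
after 11 — deliver 0→3: n3:back/v1/[r]
after 12 — deliver 3→0: ·
after 13 — deliver 1→3: ·
after 14 — deliver 2→3: ·
after 15 — deliver 2→3: ·
after 16 — timeout(1): n1:prim/v1/[r]
after 17 — propose(0,'p'): ·
after 18 — deliver 0→3: ·
after 19 — deliver 3→0: ·
after 20 — deliver 0→1: ·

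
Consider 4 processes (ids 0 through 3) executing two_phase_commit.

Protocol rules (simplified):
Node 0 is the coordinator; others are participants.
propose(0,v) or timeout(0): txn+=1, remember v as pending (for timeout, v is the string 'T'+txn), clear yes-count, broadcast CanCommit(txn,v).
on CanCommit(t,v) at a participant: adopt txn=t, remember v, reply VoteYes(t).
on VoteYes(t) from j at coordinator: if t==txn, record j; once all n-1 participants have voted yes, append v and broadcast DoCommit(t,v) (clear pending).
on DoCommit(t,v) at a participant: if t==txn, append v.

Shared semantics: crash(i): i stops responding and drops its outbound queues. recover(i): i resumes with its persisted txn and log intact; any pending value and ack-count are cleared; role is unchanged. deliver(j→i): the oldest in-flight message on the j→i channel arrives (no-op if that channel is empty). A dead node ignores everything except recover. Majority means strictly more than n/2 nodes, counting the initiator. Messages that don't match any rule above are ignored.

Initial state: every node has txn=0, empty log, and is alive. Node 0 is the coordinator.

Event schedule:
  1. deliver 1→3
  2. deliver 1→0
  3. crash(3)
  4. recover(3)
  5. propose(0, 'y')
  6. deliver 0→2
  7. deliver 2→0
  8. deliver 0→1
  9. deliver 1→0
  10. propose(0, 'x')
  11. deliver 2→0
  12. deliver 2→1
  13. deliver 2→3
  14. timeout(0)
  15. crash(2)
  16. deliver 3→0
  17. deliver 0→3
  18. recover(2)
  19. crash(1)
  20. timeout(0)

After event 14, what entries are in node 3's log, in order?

[1] deliver 1→3 → ∅
[2] deliver 1→0 → ∅
[3] crash(3) → N3(✗part t0 [-])
[4] recover(3) → N3(part t0 [-])
[5] propose(0,'y') → N0(coor t1 [-])
[6] deliver 0→2 → N2(part t1 [-])
[7] deliver 2→0 → ∅
[8] deliver 0→1 → N1(part t1 [-])
[9] deliver 1→0 → ∅
[10] propose(0,'x') → N0(coor t2 [-])
[11] deliver 2→0 → ∅
[12] deliver 2→1 → ∅
[13] deliver 2→3 → ∅
[14] timeout(0) → N0(coor t3 [-])

empty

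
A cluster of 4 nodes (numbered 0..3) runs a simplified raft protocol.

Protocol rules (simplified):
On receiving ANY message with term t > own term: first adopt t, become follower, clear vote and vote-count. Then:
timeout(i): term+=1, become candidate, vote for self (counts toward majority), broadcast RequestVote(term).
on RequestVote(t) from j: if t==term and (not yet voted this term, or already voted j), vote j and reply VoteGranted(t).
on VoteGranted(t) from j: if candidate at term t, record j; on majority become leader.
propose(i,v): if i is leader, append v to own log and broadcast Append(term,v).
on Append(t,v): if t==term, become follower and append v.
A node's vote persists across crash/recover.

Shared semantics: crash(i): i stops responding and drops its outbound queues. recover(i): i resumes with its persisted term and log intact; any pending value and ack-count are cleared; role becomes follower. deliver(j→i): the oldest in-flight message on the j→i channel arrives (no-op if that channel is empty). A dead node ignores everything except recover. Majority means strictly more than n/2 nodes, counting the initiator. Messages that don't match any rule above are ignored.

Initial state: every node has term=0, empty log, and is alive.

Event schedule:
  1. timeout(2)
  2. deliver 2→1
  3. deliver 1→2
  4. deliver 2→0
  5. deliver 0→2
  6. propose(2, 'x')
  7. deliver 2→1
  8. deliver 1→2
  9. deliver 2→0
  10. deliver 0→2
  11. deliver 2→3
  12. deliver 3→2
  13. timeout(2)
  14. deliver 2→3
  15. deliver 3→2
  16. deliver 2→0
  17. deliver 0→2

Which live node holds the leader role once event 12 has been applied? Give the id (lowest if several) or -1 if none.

[1] timeout(2) → N2(cand t1 [-])
[2] deliver 2→1 → N1(foll t1 [-])
[3] deliver 1→2 → ∅
[4] deliver 2→0 → N0(foll t1 [-])
[5] deliver 0→2 → N2(lead t1 [-])
[6] propose(2,'x') → N2(lead t1 [x])
[7] deliver 2→1 → N1(foll t1 [x])
[8] deliver 1→2 → ∅
[9] deliver 2→0 → N0(foll t1 [x])
[10] deliver 0→2 → ∅
[11] deliver 2→3 → N3(foll t1 [-])
[12] deliver 3→2 → ∅

2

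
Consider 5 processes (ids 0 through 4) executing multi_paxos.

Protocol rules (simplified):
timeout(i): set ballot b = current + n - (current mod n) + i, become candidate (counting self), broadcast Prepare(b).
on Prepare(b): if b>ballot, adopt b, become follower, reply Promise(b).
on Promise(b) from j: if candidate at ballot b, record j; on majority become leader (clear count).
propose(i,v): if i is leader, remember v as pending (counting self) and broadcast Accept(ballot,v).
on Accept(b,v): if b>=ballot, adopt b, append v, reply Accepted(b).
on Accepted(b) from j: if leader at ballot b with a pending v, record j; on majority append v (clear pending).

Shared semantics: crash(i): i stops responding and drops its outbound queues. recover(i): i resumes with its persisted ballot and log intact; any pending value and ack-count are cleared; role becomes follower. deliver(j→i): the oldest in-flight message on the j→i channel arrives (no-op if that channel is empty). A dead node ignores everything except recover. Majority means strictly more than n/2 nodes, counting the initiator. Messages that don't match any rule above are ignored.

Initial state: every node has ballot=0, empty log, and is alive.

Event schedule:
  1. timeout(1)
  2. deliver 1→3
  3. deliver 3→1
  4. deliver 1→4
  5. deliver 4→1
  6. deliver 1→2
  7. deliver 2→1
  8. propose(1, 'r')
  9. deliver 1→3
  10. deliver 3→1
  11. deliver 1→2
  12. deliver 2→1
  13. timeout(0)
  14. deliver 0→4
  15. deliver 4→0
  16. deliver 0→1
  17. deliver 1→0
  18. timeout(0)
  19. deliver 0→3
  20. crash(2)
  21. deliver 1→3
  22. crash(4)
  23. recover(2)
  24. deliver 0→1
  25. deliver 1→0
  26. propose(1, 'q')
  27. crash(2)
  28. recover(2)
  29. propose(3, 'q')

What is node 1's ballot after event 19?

e1 timeout(1): 1[cand,b=6,-]
e2 deliver 1→3: 3[foll,b=6,-]
e3 deliver 3→1: ·
e4 deliver 1→4: 4[foll,b=6,-]
e5 deliver 4→1: 1[lead,b=6,-]
e6 deliver 1→2: 2[foll,b=6,-]
e7 deliver 2→1: ·
e8 propose(1,'r'): ·
e9 deliver 1→3: 3[foll,b=6,r]
e10 deliver 3→1: ·
e11 deliver 1→2: 2[foll,b=6,r]
e12 deliver 2→1: 1[lead,b=6,r]
e13 timeout(0): 0[cand,b=5,-]
e14 deliver 0→4: ·
e15 deliver 4→0: ·
e16 deliver 0→1: ·
e17 deliver 1→0: 0[foll,b=6,-]
e18 timeout(0): 0[cand,b=10,-]
e19 deliver 0→3: ·

6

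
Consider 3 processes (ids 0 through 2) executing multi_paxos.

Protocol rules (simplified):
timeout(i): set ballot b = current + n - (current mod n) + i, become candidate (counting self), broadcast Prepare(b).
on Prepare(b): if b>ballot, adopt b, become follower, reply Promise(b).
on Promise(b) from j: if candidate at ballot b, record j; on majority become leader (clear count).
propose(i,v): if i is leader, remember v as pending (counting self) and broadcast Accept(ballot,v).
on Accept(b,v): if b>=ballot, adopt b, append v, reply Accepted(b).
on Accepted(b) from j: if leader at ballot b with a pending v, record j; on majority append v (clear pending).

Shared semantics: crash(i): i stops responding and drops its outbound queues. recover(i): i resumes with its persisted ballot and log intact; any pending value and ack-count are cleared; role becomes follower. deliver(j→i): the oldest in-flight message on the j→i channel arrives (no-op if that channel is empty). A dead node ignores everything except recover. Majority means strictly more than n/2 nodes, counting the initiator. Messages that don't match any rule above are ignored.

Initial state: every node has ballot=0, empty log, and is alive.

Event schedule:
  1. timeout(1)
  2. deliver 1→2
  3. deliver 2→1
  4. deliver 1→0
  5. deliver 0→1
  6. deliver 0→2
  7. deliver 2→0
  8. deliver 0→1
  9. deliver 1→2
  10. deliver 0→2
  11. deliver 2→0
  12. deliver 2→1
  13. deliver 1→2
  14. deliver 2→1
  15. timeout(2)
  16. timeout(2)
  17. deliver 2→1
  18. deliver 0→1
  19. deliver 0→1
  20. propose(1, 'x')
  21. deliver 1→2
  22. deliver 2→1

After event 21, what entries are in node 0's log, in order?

empty

step 1 timeout(1): 1={cand,b=4,log=-}
step 2 deliver 1→2: 2={foll,b=4,log=-}
step 3 deliver 2→1: 1={lead,b=4,log=-}
step 4 deliver 1→0: 0={foll,b=4,log=-}
step 5 deliver 0→1: —
step 6 deliver 0→2: —
step 7 deliver 2→0: —
step 8 deliver 0→1: —
step 9 deliver 1→2: —
step 10 deliver 0→2: —
step 11 deliver 2→0: —
step 12 deliver 2→1: —
step 13 deliver 1→2: —
step 14 deliver 2→1: —
step 15 timeout(2): 2={cand,b=8,log=-}
step 16 timeout(2): 2={cand,b=11,log=-}
step 17 deliver 2→1: 1={foll,b=8,log=-}
step 18 deliver 0→1: —
step 19 deliver 0→1: —
step 20 propose(1,'x'): —
step 21 deliver 1→2: —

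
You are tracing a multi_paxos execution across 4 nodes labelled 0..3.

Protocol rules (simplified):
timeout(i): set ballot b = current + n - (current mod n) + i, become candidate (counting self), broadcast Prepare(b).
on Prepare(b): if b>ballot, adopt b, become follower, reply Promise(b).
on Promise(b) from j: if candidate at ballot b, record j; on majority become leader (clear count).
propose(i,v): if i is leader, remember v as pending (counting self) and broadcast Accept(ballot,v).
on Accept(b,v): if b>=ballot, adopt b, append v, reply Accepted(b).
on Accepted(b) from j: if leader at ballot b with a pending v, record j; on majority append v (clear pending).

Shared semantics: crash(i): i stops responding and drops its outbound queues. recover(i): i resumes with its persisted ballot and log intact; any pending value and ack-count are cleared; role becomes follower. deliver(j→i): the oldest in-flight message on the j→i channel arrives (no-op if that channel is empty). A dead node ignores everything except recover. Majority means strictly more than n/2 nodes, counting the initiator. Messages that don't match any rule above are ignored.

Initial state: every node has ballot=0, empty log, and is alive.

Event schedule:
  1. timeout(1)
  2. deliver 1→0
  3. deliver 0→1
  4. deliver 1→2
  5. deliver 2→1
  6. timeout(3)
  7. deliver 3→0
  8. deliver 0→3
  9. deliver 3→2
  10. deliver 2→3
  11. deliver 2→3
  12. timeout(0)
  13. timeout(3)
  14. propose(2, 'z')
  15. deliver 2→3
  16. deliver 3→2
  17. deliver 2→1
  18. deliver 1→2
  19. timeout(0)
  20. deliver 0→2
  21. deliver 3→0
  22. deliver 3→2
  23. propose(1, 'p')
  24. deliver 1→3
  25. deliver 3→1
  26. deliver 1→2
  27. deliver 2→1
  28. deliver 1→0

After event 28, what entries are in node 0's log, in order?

empty

e1 timeout(1): 1[cand,b=5,-]
e2 deliver 1→0: 0[foll,b=5,-]
e3 deliver 0→1: ·
e4 deliver 1→2: 2[foll,b=5,-]
e5 deliver 2→1: 1[lead,b=5,-]
e6 timeout(3): 3[cand,b=7,-]
e7 deliver 3→0: 0[foll,b=7,-]
e8 deliver 0→3: ·
e9 deliver 3→2: 2[foll,b=7,-]
e10 deliver 2→3: 3[lead,b=7,-]
e11 deliver 2→3: ·
e12 timeout(0): 0[cand,b=8,-]
e13 timeout(3): 3[cand,b=11,-]
e14 propose(2,'z'): ·
e15 deliver 2→3: ·
e16 deliver 3→2: 2[foll,b=11,-]
e17 deliver 2→1: ·
e18 deliver 1→2: ·
e19 timeout(0): 0[cand,b=12,-]
e20 deliver 0→2: ·
e21 deliver 3→0: ·
e22 deliver 3→2: ·
e23 propose(1,'p'): ·
e24 deliver 1→3: ·
e25 deliver 3→1: 1[foll,b=7,-]
e26 deliver 1→2: ·
e27 deliver 2→1: ·
e28 deliver 1→0: ·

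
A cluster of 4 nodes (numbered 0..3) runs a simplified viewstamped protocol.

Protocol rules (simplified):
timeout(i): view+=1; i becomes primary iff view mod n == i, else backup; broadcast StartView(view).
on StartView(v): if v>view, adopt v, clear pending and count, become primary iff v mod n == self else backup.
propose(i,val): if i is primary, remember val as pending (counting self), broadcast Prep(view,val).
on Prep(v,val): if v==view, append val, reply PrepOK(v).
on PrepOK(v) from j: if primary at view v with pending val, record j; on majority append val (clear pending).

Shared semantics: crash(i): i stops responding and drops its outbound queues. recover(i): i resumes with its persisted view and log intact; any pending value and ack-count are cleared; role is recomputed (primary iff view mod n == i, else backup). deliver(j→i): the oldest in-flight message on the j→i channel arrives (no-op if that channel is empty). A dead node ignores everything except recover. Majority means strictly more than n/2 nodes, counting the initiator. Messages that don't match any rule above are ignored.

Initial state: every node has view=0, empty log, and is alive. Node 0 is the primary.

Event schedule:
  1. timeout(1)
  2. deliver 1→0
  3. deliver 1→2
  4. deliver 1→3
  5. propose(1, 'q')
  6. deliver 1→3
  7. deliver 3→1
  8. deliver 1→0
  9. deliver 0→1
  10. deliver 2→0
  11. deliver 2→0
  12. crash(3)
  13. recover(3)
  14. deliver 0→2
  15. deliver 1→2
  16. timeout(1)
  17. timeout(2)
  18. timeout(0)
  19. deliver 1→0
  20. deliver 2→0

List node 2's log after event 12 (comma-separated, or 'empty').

[1] timeout(1) → N1(prim v1 [-])
[2] deliver 1→0 → N0(back v1 [-])
[3] deliver 1→2 → N2(back v1 [-])
[4] deliver 1→3 → N3(back v1 [-])
[5] propose(1,'q') → ∅
[6] deliver 1→3 → N3(back v1 [q])
[7] deliver 3→1 → ∅
[8] deliver 1→0 → N0(back v1 [q])
[9] deliver 0→1 → N1(prim v1 [q])
[10] deliver 2→0 → ∅
[11] deliver 2→0 → ∅
[12] crash(3) → N3(✗back v1 [q])

empty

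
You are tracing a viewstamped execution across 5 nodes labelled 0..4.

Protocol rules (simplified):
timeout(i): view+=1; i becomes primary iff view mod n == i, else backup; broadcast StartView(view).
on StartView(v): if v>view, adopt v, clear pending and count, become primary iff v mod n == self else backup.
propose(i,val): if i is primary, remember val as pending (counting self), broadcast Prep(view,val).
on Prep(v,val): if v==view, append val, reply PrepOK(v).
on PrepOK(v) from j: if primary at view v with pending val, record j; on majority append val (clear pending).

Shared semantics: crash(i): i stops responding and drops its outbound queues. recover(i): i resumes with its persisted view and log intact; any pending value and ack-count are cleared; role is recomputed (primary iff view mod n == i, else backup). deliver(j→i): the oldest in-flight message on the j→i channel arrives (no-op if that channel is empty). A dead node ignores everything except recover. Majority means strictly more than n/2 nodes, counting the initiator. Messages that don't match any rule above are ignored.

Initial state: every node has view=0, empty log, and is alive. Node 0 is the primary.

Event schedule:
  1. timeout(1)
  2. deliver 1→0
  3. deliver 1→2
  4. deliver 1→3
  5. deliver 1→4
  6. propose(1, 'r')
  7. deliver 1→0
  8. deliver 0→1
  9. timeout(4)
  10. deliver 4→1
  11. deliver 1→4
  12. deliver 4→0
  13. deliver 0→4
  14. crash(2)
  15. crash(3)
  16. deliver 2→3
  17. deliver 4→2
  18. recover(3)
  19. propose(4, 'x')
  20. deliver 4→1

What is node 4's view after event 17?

2

[1] timeout(1) → N1(prim v1 [-])
[2] deliver 1→0 → N0(back v1 [-])
[3] deliver 1→2 → N2(back v1 [-])
[4] deliver 1→3 → N3(back v1 [-])
[5] deliver 1→4 → N4(back v1 [-])
[6] propose(1,'r') → ∅
[7] deliver 1→0 → N0(back v1 [r])
[8] deliver 0→1 → ∅
[9] timeout(4) → N4(back v2 [-])
[10] deliver 4→1 → N1(back v2 [-])
[11] deliver 1→4 → ∅
[12] deliver 4→0 → N0(back v2 [r])
[13] deliver 0→4 → ∅
[14] crash(2) → N2(✗back v1 [-])
[15] crash(3) → N3(✗back v1 [-])
[16] deliver 2→3 → ∅
[17] deliver 4→2 → ∅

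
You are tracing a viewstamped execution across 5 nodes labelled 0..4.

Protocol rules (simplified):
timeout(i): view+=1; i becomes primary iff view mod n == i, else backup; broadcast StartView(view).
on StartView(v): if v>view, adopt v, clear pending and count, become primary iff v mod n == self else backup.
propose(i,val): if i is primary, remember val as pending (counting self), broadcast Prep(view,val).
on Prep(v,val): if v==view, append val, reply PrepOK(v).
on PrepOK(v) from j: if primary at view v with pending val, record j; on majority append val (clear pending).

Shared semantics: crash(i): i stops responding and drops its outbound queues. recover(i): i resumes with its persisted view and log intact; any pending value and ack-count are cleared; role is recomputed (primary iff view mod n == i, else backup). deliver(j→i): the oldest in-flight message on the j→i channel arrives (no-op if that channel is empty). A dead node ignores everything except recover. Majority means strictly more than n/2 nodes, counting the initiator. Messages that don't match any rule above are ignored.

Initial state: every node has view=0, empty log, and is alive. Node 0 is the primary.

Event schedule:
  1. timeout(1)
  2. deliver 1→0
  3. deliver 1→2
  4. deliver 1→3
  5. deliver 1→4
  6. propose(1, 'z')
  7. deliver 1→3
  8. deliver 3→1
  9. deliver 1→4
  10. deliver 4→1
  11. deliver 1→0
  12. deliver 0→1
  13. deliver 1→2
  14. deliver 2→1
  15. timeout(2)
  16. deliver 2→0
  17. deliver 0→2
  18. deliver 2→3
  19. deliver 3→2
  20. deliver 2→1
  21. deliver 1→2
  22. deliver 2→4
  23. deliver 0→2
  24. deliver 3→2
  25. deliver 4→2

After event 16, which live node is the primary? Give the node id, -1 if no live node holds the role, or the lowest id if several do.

1

1. timeout(1):  <1:prim v1 ->
2. deliver 1→0:  <0:back v1 ->
3. deliver 1→2:  <2:back v1 ->
4. deliver 1→3:  <3:back v1 ->
5. deliver 1→4:  <4:back v1 ->
6. propose(1,'z'):  nop
7. deliver 1→3:  <3:back v1 z>
8. deliver 3→1:  nop
9. deliver 1→4:  <4:back v1 z>
10. deliver 4→1:  <1:prim v1 z>
11. deliver 1→0:  <0:back v1 z>
12. deliver 0→1:  nop
13. deliver 1→2:  <2:back v1 z>
14. deliver 2→1:  nop
15. timeout(2):  <2:prim v2 z>
16. deliver 2→0:  <0:back v2 z>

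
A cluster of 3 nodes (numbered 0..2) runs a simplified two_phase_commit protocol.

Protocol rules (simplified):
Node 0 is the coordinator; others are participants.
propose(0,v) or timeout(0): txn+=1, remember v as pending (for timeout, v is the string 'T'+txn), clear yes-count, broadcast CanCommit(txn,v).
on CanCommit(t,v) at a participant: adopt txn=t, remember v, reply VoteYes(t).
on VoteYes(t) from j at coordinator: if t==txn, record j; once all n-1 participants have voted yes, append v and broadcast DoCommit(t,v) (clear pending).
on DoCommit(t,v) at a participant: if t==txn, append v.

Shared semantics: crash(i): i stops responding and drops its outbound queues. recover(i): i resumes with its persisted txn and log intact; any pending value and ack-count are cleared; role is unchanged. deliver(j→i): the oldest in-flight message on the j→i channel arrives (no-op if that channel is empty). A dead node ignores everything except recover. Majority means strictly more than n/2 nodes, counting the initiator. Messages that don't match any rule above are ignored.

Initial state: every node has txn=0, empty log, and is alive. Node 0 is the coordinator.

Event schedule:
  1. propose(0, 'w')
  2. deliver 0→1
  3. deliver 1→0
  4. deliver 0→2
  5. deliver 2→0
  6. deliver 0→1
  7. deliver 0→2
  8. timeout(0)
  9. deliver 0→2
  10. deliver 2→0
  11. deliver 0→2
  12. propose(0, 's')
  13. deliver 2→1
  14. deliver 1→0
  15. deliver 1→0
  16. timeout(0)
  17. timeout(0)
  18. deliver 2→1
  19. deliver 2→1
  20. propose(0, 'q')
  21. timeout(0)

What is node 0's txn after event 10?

[1] propose(0,'w') → N0(coor t1 [-])
[2] deliver 0→1 → N1(part t1 [-])
[3] deliver 1→0 → ∅
[4] deliver 0→2 → N2(part t1 [-])
[5] deliver 2→0 → N0(coor t1 [w])
[6] deliver 0→1 → N1(part t1 [w])
[7] deliver 0→2 → N2(part t1 [w])
[8] timeout(0) → N0(coor t2 [w])
[9] deliver 0→2 → N2(part t2 [w])
[10] deliver 2→0 → ∅

2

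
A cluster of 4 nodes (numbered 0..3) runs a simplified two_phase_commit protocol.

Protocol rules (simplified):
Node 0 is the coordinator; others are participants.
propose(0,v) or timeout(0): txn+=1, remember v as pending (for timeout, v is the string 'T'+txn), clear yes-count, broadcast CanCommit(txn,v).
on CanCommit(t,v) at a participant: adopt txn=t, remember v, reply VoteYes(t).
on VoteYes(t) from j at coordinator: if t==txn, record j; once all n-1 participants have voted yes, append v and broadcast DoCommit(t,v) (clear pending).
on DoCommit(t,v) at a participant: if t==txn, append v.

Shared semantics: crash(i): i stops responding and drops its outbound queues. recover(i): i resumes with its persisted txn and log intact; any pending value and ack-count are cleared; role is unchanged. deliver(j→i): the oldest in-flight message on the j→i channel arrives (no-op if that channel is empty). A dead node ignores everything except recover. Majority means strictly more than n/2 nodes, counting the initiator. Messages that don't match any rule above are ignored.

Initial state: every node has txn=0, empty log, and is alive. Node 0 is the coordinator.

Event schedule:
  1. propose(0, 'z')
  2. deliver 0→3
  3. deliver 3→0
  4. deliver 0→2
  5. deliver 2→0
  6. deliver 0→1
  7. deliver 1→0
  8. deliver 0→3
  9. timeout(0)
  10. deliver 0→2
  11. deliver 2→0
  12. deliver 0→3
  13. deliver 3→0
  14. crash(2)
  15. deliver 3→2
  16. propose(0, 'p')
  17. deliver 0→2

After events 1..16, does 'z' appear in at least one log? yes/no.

yes

[1] propose(0,'z') → N0(coor t1 [-])
[2] deliver 0→3 → N3(part t1 [-])
[3] deliver 3→0 → ∅
[4] deliver 0→2 → N2(part t1 [-])
[5] deliver 2→0 → ∅
[6] deliver 0→1 → N1(part t1 [-])
[7] deliver 1→0 → N0(coor t1 [z])
[8] deliver 0→3 → N3(part t1 [z])
[9] timeout(0) → N0(coor t2 [z])
[10] deliver 0→2 → N2(part t1 [z])
[11] deliver 2→0 → ∅
[12] deliver 0→3 → N3(part t2 [z])
[13] deliver 3→0 → ∅
[14] crash(2) → N2(✗part t1 [z])
[15] deliver 3→2 → ∅
[16] propose(0,'p') → N0(coor t3 [z])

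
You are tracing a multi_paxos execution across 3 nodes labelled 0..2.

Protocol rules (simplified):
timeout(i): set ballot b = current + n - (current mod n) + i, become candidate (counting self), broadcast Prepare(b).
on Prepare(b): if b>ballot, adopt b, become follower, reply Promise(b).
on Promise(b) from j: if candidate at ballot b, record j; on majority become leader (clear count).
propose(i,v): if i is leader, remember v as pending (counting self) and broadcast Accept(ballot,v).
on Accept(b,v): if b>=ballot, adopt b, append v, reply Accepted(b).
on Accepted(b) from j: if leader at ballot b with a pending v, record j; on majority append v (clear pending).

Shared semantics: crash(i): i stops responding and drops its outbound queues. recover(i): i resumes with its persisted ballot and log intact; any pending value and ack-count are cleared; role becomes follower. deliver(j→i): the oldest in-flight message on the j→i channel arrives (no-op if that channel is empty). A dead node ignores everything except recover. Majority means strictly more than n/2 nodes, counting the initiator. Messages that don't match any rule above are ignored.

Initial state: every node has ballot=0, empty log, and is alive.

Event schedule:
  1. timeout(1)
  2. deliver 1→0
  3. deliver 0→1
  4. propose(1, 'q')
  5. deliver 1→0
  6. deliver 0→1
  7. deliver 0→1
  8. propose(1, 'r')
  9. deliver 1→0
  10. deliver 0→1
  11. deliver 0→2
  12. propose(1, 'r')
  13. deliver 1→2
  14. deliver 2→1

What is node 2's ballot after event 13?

4

after 1 — timeout(1): n1:cand/b4/[-]
after 2 — deliver 1→0: n0:foll/b4/[-]
after 3 — deliver 0→1: n1:lead/b4/[-]
after 4 — propose(1,'q'): ·
after 5 — deliver 1→0: n0:foll/b4/[q]
after 6 — deliver 0→1: n1:lead/b4/[q]
after 7 — deliver 0→1: ·
after 8 — propose(1,'r'): ·
after 9 — deliver 1→0: n0:foll/b4/[q,r]
after 10 — deliver 0→1: n1:lead/b4/[q,r]
after 11 — deliver 0→2: ·
after 12 — propose(1,'r'): ·
after 13 — deliver 1→2: n2:foll/b4/[-]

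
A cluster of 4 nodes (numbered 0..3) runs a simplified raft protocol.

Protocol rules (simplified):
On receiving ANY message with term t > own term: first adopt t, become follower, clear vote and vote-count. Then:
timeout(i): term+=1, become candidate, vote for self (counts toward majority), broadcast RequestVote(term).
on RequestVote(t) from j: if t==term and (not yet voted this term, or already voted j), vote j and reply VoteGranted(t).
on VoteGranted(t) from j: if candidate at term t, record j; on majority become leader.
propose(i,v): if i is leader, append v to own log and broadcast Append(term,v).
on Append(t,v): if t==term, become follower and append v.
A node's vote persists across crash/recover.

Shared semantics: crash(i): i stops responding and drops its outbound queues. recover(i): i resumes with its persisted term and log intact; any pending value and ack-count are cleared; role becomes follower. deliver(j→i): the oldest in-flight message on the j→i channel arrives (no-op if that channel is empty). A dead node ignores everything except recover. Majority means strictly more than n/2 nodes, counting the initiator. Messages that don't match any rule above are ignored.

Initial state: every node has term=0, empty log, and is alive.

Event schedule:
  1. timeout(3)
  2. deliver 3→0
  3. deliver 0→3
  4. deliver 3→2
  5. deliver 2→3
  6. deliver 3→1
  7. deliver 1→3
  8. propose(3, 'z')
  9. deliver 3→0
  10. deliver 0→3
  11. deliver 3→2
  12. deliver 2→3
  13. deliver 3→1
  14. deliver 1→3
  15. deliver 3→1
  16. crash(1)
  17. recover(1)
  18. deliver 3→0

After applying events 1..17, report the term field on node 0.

1

1. timeout(3):  <3:cand t1 ->
2. deliver 3→0:  <0:foll t1 ->
3. deliver 0→3:  nop
4. deliver 3→2:  <2:foll t1 ->
5. deliver 2→3:  <3:lead t1 ->
6. deliver 3→1:  <1:foll t1 ->
7. deliver 1→3:  nop
8. propose(3,'z'):  <3:lead t1 z>
9. deliver 3→0:  <0:foll t1 z>
10. deliver 0→3:  nop
11. deliver 3→2:  <2:foll t1 z>
12. deliver 2→3:  nop
13. deliver 3→1:  <1:foll t1 z>
14. deliver 1→3:  nop
15. deliver 3→1:  nop
16. crash(1):  <1:✗foll t1 z>
17. recover(1):  <1:foll t1 z>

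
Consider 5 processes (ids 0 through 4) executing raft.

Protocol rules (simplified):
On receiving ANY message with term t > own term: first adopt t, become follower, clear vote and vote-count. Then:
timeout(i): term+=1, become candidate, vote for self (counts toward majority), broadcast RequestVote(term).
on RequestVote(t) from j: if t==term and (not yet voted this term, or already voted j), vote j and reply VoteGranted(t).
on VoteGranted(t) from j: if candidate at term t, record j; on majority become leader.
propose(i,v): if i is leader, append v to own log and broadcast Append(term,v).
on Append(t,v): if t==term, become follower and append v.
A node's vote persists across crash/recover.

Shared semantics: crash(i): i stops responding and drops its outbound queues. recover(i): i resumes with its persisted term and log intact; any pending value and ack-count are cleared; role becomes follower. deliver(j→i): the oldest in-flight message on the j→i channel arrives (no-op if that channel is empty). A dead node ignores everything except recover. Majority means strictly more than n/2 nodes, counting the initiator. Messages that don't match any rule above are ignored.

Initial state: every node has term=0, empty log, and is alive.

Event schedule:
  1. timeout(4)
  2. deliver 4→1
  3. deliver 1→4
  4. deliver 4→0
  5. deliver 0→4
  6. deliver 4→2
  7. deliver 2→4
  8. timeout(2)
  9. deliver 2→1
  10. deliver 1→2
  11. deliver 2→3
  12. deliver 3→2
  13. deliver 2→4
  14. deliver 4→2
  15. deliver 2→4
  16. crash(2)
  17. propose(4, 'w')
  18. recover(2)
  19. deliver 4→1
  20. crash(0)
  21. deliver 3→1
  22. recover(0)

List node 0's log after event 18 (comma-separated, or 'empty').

empty

e1 timeout(4): 4[cand,t=1,-]
e2 deliver 4→1: 1[foll,t=1,-]
e3 deliver 1→4: ·
e4 deliver 4→0: 0[foll,t=1,-]
e5 deliver 0→4: 4[lead,t=1,-]
e6 deliver 4→2: 2[foll,t=1,-]
e7 deliver 2→4: ·
e8 timeout(2): 2[cand,t=2,-]
e9 deliver 2→1: 1[foll,t=2,-]
e10 deliver 1→2: ·
e11 deliver 2→3: 3[foll,t=2,-]
e12 deliver 3→2: 2[lead,t=2,-]
e13 deliver 2→4: 4[foll,t=2,-]
e14 deliver 4→2: ·
e15 deliver 2→4: ·
e16 crash(2): 2[✗lead,t=2,-]
e17 propose(4,'w'): ·
e18 recover(2): 2[foll,t=2,-]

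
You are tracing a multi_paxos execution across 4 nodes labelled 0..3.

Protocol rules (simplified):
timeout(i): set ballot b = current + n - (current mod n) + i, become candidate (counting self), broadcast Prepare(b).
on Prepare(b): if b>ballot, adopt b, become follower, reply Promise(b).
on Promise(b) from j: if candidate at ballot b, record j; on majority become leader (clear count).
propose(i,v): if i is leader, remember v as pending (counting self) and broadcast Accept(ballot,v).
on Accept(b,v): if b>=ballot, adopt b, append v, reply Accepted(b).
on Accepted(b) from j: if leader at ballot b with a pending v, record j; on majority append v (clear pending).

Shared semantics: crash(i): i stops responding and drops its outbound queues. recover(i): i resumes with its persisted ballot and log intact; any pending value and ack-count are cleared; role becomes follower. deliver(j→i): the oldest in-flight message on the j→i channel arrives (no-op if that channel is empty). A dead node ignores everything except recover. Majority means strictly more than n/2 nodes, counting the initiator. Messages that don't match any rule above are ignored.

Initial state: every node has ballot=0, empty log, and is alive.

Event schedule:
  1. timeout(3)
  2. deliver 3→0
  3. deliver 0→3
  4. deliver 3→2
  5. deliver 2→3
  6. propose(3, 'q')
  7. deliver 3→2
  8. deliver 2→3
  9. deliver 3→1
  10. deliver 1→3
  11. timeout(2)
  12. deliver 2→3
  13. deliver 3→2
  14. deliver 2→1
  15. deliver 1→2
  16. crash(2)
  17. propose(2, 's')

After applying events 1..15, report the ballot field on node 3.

10

1. timeout(3):  <3:cand b7 ->
2. deliver 3→0:  <0:foll b7 ->
3. deliver 0→3:  nop
4. deliver 3→2:  <2:foll b7 ->
5. deliver 2→3:  <3:lead b7 ->
6. propose(3,'q'):  nop
7. deliver 3→2:  <2:foll b7 q>
8. deliver 2→3:  nop
9. deliver 3→1:  <1:foll b7 ->
10. deliver 1→3:  nop
11. timeout(2):  <2:cand b10 q>
12. deliver 2→3:  <3:foll b10 ->
13. deliver 3→2:  nop
14. deliver 2→1:  <1:foll b10 ->
15. deliver 1→2:  <2:lead b10 q>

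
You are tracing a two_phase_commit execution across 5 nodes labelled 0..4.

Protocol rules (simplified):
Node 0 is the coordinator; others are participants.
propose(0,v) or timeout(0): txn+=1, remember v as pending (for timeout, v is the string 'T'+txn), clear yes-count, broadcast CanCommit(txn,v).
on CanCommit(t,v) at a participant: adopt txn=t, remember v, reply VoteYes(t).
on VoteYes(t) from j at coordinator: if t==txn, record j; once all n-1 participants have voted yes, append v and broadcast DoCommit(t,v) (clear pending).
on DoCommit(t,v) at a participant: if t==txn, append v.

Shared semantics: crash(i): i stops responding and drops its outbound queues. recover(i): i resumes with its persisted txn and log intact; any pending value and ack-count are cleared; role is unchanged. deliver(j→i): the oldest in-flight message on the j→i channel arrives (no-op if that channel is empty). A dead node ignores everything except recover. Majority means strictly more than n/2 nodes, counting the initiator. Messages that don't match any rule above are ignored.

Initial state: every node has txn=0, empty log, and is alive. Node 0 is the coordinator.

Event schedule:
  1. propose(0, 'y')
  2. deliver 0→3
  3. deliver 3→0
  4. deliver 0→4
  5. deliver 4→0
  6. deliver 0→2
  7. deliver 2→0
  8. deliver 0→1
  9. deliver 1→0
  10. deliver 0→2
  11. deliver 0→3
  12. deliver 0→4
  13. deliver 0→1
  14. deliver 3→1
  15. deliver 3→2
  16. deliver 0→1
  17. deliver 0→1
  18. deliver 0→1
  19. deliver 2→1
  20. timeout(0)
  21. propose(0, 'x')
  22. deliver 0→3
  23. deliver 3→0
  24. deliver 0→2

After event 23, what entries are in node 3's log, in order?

e1 propose(0,'y'): 0[coor,t=1,-]
e2 deliver 0→3: 3[part,t=1,-]
e3 deliver 3→0: ·
e4 deliver 0→4: 4[part,t=1,-]
e5 deliver 4→0: ·
e6 deliver 0→2: 2[part,t=1,-]
e7 deliver 2→0: ·
e8 deliver 0→1: 1[part,t=1,-]
e9 deliver 1→0: 0[coor,t=1,y]
e10 deliver 0→2: 2[part,t=1,y]
e11 deliver 0→3: 3[part,t=1,y]
e12 deliver 0→4: 4[part,t=1,y]
e13 deliver 0→1: 1[part,t=1,y]
e14 deliver 3→1: ·
e15 deliver 3→2: ·
e16 deliver 0→1: ·
e17 deliver 0→1: ·
e18 deliver 0→1: ·
e19 deliver 2→1: ·
e20 timeout(0): 0[coor,t=2,y]
e21 propose(0,'x'): 0[coor,t=3,y]
e22 deliver 0→3: 3[part,t=2,y]
e23 deliver 3→0: ·

y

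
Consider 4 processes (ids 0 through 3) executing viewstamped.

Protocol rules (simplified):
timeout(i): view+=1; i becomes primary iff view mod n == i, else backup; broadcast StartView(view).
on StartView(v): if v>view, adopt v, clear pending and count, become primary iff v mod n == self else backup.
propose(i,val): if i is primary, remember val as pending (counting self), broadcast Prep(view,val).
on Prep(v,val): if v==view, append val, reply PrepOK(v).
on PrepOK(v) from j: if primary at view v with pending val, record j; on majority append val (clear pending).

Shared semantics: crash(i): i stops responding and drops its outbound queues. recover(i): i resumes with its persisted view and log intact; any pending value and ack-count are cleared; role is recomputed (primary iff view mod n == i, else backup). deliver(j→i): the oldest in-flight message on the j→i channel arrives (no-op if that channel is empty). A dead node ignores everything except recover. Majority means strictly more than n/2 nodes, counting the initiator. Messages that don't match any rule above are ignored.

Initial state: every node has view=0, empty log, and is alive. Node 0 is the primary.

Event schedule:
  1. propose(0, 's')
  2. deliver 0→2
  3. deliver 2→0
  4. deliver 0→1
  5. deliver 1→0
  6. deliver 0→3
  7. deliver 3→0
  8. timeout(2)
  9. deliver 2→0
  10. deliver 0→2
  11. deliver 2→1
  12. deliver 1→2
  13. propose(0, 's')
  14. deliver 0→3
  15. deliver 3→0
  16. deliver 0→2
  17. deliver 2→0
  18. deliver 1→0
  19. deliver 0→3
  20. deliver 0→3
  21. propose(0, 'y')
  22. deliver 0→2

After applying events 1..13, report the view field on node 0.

step 1 propose(0,'s'): —
step 2 deliver 0→2: 2={back,v=0,log=s}
step 3 deliver 2→0: —
step 4 deliver 0→1: 1={back,v=0,log=s}
step 5 deliver 1→0: 0={prim,v=0,log=s}
step 6 deliver 0→3: 3={back,v=0,log=s}
step 7 deliver 3→0: —
step 8 timeout(2): 2={back,v=1,log=s}
step 9 deliver 2→0: 0={back,v=1,log=s}
step 10 deliver 0→2: —
step 11 deliver 2→1: 1={prim,v=1,log=s}
step 12 deliver 1→2: —
step 13 propose(0,'s'): —

1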